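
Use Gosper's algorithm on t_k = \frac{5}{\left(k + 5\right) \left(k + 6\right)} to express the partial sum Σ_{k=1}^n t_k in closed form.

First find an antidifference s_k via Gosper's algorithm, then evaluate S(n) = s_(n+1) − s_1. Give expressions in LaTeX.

t_(k+1)/t_k = (k + 5)/(k + 7).
A = k + 5, B = k + 7, C = 1.
f must satisfy (k + 5)·f(k+1) − (k + 6)·f(k) = 1.
Degrees (1,1,0) ⇒ d ≤ 1.
Coefficient equations give f(k) = k/5.
Then R = B(k−1)f/C = k*(k + 6)/5, so s_k = R(k)·t_k = k/(k + 5).
Check: Δs_k = 5/(k**2 + 11*k + 30). ✓
s_(n+1) = (n + 1)/(n + 6) and s_(1) = 1/6, so S(n) = 5*n/(6*(n + 6)).

S(n) = \frac{5 n}{6 \left(n + 6\right)}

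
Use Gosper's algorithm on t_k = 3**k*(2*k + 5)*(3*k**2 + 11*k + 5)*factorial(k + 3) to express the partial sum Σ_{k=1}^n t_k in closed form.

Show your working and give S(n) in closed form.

S(n) = 6*3**n*n**2*factorial(n + 4) + 15*3**n*n*factorial(n + 4) + 6*3**n*factorial(n + 4) - 144

t_(k+1)/t_k = 3*(6*k**4 + 79*k**3 + 377*k**2 + 761*k + 532)/(6*k**3 + 37*k**2 + 65*k + 25).
Factor: A=3*k + 12; B=1; C=k**3 + 37*k**2/6 + 65*k/6 + 25/6.
f must satisfy (3*k + 12)·f(k+1) − (1)·f(k) = k**3 + 37*k**2/6 + 65*k/6 + 25/6.
deg f ≤ 2 (via 1,0,3).
Solving with deg f ≤ 2: f(k) = (k + 1)*(2*k - 1)/6.
So s_k = (B(k−1)f/C)·t_k = ((k + 1)*(2*k - 1)/((2*k + 5)*(3*k**2 + 11*k + 5)))·t_k = 3**k*(k + 1)*(2*k - 1)*factorial(k + 3).
s_(k+1) − s_k = 3**k*(2*k + 5)*(3*k**2 + 11*k + 5)*factorial(k + 3) = t_k.
Σ_(k=1)^n t_k = s_(n+1) − s_(1) = (3**(n + 1)*(n + 2)*(2*n + 1)*factorial(n + 4)) − (144), i.e. 6*3**n*n**2*factorial(n + 4) + 15*3**n*n*factorial(n + 4) + 6*3**n*factorial(n + 4) - 144.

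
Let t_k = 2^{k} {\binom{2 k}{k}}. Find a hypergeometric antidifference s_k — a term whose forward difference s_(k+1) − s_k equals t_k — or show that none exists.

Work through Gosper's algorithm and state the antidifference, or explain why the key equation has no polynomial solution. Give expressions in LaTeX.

no hypergeometric antidifference exists

Step 1: r(k) = 4*(2*k + 1)/(k + 1).
Gosper form: A/B · C(k+1)/C(k) with A=8*k + 4, B=k + 1, C=1.
Key eq: (8*k + 4)·f(k+1) = (k)·f(k) + (1).
d = -1 from the (1,1,0) case.
Bound -1 < 0, so the key equation has no polynomial solution.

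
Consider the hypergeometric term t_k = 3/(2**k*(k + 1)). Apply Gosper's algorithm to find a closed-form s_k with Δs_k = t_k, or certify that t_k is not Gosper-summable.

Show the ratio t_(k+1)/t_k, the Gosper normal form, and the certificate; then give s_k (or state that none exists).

Ratio r(k) = (k + 1)/(2*(k + 2)).
Normal form (A,B,C) = (k/2 + 1/2, k + 2, 1).
Need (k/2 + 1/2)·f(k+1) − (k + 1)·f(k) = 1.
From deg A=1, deg B=1, deg C=0: d=-1.
d = -1 < 0 ⇒ no nonzero polynomial f; not summable.

not Gosper-summable; s_k does not exist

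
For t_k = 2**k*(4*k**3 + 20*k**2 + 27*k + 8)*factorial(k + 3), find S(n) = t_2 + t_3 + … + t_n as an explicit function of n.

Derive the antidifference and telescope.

S(n) = 4*2**n*n**2*factorial(n + 4) + 6*2**n*n*factorial(n + 4) + 2*2**n*factorial(n + 4) - 2880

Compute t_(k+1)/t_k: get 2*(4*k**4 + 48*k**3 + 207*k**2 + 375*k + 236)/(4*k**3 + 20*k**2 + 27*k + 8).
A = 2*k + 8, B = 1, C = k**3 + 5*k**2 + 27*k/4 + 2.
Solve (2*k + 8)·f(k+1) − (1)·f(k) = k**3 + 5*k**2 + 27*k/4 + 2.
d = 2 from the (1,0,3) case.
Match coefficients ⇒ f(k) = k*(2*k - 1)/4.
Then R = B(k−1)f/C = k*(2*k - 1)/(4*k**3 + 20*k**2 + 27*k + 8), so s_k = R(k)·t_k = 2**k*k*(2*k - 1)*factorial(k + 3).
Check: Δs_k = 2**k*(4*k**3 + 20*k**2 + 27*k + 8)*factorial(k + 3). ✓
Σ_(k=2)^n t_k = s_(n+1) − s_(2) = (2**(n + 1)*(n + 1)*(2*n + 1)*factorial(n + 4)) − (2880), i.e. 4*2**n*n**2*factorial(n + 4) + 6*2**n*n*factorial(n + 4) + 2*2**n*factorial(n + 4) - 2880.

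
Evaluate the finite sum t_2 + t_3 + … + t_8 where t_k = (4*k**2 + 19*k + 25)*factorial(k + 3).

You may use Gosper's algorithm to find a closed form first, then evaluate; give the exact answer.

r(k) = (k + 4)*(19*k + 4*(k + 1)**2 + 44)/(4*k**2 + 19*k + 25) after simplifying.
So A=k + 4 and B=1, with C=k**2 + 19*k/4 + 25/4.
Need (k + 4)·f(k+1) − (1)·f(k) = k**2 + 19*k/4 + 25/4.
Bound: deg f ≤ 1.
Solve for f: f(k) = (4*k + 3)/4 (degree 1 ≤ 1).
Then R = B(k−1)f/C = (4*k + 3)/(4*k**2 + 19*k + 25), so s_k = R(k)·t_k = (4*k + 3)*factorial(k + 3).
Check: Δs_k = (4*k**2 + 19*k + 25)*factorial(k + 3). ✓
Sum = s_(9) − s_(2); s_(9) = 18681062400, s_(2) = 1320 ⇒ 18681061080.

Σ = 18681061080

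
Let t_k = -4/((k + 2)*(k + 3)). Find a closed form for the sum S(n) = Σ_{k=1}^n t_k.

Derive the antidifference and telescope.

The ratio is (k + 2)/(k + 4).
Gosper form: A/B · C(k+1)/C(k) with A=k + 2, B=k + 4, C=1.
Set up (k + 2)·f(k+1) − (k + 3)·f(k) − (1) = 0.
deg f ≤ 1 (via 1,1,0).
Solve for f: f(k) = k/2 (degree 1 ≤ 1).
Certificate R = B(k−1)f/C = k*(k + 3)/2 gives s_k = -2*k/(k + 2).
Check: Δs_k = -4/(k**2 + 5*k + 6). ✓
s_(n+1) = 2*(-n - 1)/(n + 3) and s_(1) = -2/3, so S(n) = -4*n/(3*n + 9).

S(n) = -4*n/(3*n + 9)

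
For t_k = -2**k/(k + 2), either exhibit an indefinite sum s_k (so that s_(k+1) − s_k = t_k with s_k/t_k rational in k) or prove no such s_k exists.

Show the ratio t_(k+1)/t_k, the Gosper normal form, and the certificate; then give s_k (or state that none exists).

none (Gosper's algorithm certifies no s_k)

Compute t_(k+1)/t_k: get 2*(k + 2)/(k + 3).
Factor: A=2*k + 4; B=k + 3; C=1.
f must satisfy (2*k + 4)·f(k+1) − (k + 2)·f(k) = 1.
Degrees (1,1,0) ⇒ d ≤ -1.
Bound -1 < 0, so the key equation has no polynomial solution.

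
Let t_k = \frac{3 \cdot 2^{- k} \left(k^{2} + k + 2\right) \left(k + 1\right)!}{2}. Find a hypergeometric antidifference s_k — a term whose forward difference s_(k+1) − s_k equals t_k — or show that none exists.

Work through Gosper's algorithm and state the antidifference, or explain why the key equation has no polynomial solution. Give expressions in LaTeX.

Step 1: r(k) = (k + 2)*(k + (k + 1)**2 + 3)/(2*(k**2 + k + 2)).
So A=k/2 + 1 and B=1, with C=k**2 + k + 2.
Need (k/2 + 1)·f(k+1) − (1)·f(k) = k**2 + k + 2.
d = 1 from the (1,0,2) case.
A polynomial solution: f(k) = 2*k.
So s_k = (B(k−1)f/C)·t_k = (2*k/(k**2 + k + 2))·t_k = 3*k*factorial(k + 1)/2**k.
s_(k+1) − s_k = 3*(k**2 + k + 2)*factorial(k + 1)/(2*2**k) = t_k.

s_k = 3 \cdot 2^{- k} k \left(k + 1\right)!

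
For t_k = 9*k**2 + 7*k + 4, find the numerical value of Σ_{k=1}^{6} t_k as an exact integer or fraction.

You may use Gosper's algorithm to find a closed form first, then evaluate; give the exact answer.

Step 1: r(k) = (9*k**2 + 25*k + 20)/(9*k**2 + 7*k + 4).
Normal form (A,B,C) = (1, 1, k**2 + 7*k/9 + 4/9).
Solve (1)·f(k+1) − (1)·f(k) = k**2 + 7*k/9 + 4/9.
Degrees (0,0,2) ⇒ d ≤ 3.
A polynomial solution: f(k) = k*(3*k**2 - k + 2)/9.
So s_k = (B(k−1)f/C)·t_k = (k*(3*k**2 - k + 2)/(9*k**2 + 7*k + 4))·t_k = k*(3*k**2 - k + 2).
Check: Δs_k = 9*k**2 + 7*k + 4. ✓
Evaluate s at k=7 and k=1: 994 and 4; difference 990.

Σ = 990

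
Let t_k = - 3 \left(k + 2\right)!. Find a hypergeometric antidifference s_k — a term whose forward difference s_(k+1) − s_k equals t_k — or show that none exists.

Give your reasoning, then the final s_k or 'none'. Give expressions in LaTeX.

no hypergeometric antidifference exists

Step 1: r(k) = k + 3.
Factor: A=k + 3; B=1; C=1.
Set up (k + 3)·f(k+1) − (1)·f(k) − (1) = 0.
d = -1 from the (1,0,0) case.
Negative degree bound (-1): no f exists, t_k not Gosper-summable.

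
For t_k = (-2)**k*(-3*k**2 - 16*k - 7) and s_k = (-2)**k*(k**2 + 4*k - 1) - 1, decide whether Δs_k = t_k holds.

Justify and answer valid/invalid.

s_(k+1) = (-2)**(k + 1)*(4*k + (k + 1)**2 + 3) - 1
s_(k+1) − s_k = (-2)**k*(-3*k**2 - 16*k - 7)
(s_(k+1) − s_k) − t_k = 0

valid; difference matches t_k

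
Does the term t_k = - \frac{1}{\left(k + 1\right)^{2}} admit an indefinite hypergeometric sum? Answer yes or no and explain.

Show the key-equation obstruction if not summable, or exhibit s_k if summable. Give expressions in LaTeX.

Ratio r(k) = (k + 1)**2/(k + 2)**2.
Factor: A=k**2 + 2*k + 1; B=k**2 + 4*k + 4; C=1.
Need (k**2 + 2*k + 1)·f(k+1) − (k**2 + 2*k + 1)·f(k) = 1.
Degrees (2,2,0) ⇒ d ≤ 0.
Generic f = c0 gives residual -1; -1 = 0 cannot hold, so t_k is not Gosper-summable.

No. Not Gosper-summable.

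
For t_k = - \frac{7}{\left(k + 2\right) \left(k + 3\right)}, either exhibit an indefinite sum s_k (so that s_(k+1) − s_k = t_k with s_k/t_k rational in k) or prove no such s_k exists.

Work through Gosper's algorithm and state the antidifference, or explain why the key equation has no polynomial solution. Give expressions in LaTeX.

The ratio is (k + 2)/(k + 4).
Normal form (A,B,C) = (k + 2, k + 4, 1).
Need (k + 2)·f(k+1) − (k + 3)·f(k) = 1.
Bound: deg f ≤ 1.
Solving with deg f ≤ 1: f(k) = k/2.
So s_k = (B(k−1)f/C)·t_k = (k*(k + 3)/2)·t_k = -7*k/(2*k + 4).
Verify: -7/(k**2 + 5*k + 6) matches t_k.

s_k = - \frac{7 k}{2 k + 4}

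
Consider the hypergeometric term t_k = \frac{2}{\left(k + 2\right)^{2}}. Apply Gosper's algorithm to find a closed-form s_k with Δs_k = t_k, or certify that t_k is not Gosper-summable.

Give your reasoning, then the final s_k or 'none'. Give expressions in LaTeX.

The ratio is (k + 2)**2/(k + 3)**2.
A = k**2 + 4*k + 4, B = k**2 + 6*k + 9, C = 1.
Key eq: (k**2 + 4*k + 4)·f(k+1) = (k**2 + 4*k + 4)·f(k) + (1).
Bound: deg f ≤ 0.
Write f(k) = c0. Then LHS − RHS = -1, requiring -1 = 0: contradictory. No certificate.

none (Gosper's algorithm certifies no s_k)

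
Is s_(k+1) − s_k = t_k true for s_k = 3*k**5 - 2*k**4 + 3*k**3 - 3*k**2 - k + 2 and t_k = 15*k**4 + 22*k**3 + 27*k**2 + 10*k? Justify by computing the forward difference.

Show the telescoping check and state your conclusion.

s_(k+1) = 3*k**5 + 13*k**4 + 25*k**3 + 24*k**2 + 9*k + 2
s_(k+1) − s_k = k*(15*k**3 + 22*k**2 + 27*k + 10)
(s_(k+1) − s_k) − t_k = 0

Valid: the claim telescopes to t_k.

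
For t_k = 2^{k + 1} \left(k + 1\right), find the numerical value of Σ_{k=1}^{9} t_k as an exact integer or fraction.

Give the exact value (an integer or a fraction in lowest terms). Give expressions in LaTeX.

Σ = 18432

t_(k+1)/t_k = 2*(k + 2)/(k + 1).
Factor: A=2; B=1; C=k + 1.
Need (2)·f(k+1) − (1)·f(k) = k + 1.
Degrees (0,0,1) ⇒ d ≤ 1.
Solving with deg f ≤ 1: f(k) = k - 1.
R(k) = B(k−1)·f(k)/C(k) = (k - 1)/(k + 1); s_k = R·t_k = 2**(k + 1)*(k - 1).
Verify: 2**(k + 1)*(k + 1) matches t_k.
Evaluate s at k=10 and k=1: 18432 and 0; difference 18432.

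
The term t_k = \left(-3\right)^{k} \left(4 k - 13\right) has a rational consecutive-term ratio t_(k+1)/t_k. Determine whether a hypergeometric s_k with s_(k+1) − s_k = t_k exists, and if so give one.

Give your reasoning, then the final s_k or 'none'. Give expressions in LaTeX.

The ratio is 3*(9 - 4*k)/(4*k - 13).
Gosper form: A/B · C(k+1)/C(k) with A=-3, B=1, C=k - 13/4.
Key eq: (-3)·f(k+1) = (1)·f(k) + (k - 13/4).
d = 1 from the (0,0,1) case.
Solving with deg f ≤ 1: f(k) = -(k - 4)/4.
Certificate R = B(k−1)f/C = -(k - 4)/(4*k - 13) gives s_k = (-3)**k*(4 - k).
Δs = (-3)**k*(4*k - 13), as required.

s_k = \left(-3\right)^{k} \left(4 - k\right)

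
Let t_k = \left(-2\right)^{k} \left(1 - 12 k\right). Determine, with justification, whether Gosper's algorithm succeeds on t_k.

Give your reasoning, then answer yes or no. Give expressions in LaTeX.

The ratio is 2*(-12*k - 11)/(12*k - 1).
Factor: A=-2; B=1; C=k - 1/12.
Need (-2)·f(k+1) − (1)·f(k) = k - 1/12.
Degrees (0,0,1) ⇒ d ≤ 1.
Solve for f: f(k) = -(4*k - 3)/12 (degree 1 ≤ 1).
Certificate R = B(k−1)f/C = -(4*k - 3)/(12*k - 1) gives s_k = (-2)**k*(4*k - 3).
Δs = (-2)**k*(1 - 12*k), as required.

Yes. s_k = \left(-2\right)^{k} \left(4 k - 3\right).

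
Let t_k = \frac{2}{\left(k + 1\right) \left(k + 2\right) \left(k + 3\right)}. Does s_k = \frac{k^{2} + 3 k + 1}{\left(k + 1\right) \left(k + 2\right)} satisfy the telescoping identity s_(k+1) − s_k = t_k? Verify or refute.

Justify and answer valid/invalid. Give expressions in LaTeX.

valid; difference matches t_k

s_(k+1) = (3*k + (k + 1)**2 + 4)/((k + 2)*(k + 3))
s_(k+1) − s_k = 2/(k**3 + 6*k**2 + 11*k + 6)
(s_(k+1) − s_k) − t_k = 0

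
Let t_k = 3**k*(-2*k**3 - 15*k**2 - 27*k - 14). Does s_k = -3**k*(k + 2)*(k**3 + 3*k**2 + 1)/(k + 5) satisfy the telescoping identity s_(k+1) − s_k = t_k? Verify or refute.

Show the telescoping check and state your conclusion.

s_(k+1) = -3**(k + 1)*(k + 3)*((k + 1)**3 + 3*(k + 1)**2 + 1)/(k + 6)
s_(k+1) − s_k = 3**k*(-2*k**5 - 31*k**4 - 180*k**3 - 464*k**2 - 517*k - 213)/(k**2 + 11*k + 30)
(s_(k+1) − s_k) − t_k = 3**(k + 1)*(2*k**4 + 24*k**3 + 99*k**2 + 149*k + 69)/(k**2 + 11*k + 30)

Invalid: residual 3**(k + 1)*(2*k**4 + 24*k**3 + 99*k**2 + 149*k + 69)/(k**2 + 11*k + 30) ≠ 0.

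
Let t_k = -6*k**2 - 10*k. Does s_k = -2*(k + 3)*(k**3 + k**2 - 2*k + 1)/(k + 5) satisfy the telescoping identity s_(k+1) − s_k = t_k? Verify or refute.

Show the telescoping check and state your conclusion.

Invalid: residual 4*(2*k**3 + 19*k**2 + 27*k - 1)/(k**2 + 11*k + 30) ≠ 0.

s_(k+1) = 2*(k + 4)*(2*k - (k + 1)**3 - (k + 1)**2 + 1)/(k + 6)
s_(k+1) − s_k = 2*(-3*k**4 - 34*k**3 - 107*k**2 - 96*k - 2)/(k**2 + 11*k + 30)
(s_(k+1) − s_k) − t_k = 4*(2*k**3 + 19*k**2 + 27*k - 1)/(k**2 + 11*k + 30)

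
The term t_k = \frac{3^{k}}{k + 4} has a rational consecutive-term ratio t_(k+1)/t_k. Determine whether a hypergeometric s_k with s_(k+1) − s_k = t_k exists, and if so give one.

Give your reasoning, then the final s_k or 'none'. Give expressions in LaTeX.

not Gosper-summable; s_k does not exist

The ratio is 3*(k + 4)/(k + 5).
Factor: A=3*k + 12; B=k + 5; C=1.
Need (3*k + 12)·f(k+1) − (k + 4)·f(k) = 1.
d = -1 from the (1,1,0) case.
deg f ≤ -1 is impossible — no certificate.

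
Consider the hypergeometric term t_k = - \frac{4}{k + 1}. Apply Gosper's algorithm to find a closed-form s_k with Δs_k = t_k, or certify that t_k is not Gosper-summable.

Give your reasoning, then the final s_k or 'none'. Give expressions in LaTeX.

The ratio is (k + 1)/(k + 2).
A = k + 1, B = k + 2, C = 1.
Key eq: (k + 1)·f(k+1) = (k + 1)·f(k) + (1).
Degrees (1,1,0) ⇒ d ≤ 0.
Generic f = c0 gives residual -1; -1 = 0 cannot hold, so t_k is not Gosper-summable.

no hypergeometric antidifference exists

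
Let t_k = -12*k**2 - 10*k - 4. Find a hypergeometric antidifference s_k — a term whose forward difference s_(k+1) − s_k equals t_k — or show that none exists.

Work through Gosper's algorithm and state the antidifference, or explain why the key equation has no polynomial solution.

Step 1: r(k) = (6*k**2 + 17*k + 13)/(6*k**2 + 5*k + 2).
Gosper form: A/B · C(k+1)/C(k) with A=1, B=1, C=k**2 + 5*k/6 + 1/3.
Need (1)·f(k+1) − (1)·f(k) = k**2 + 5*k/6 + 1/3.
Bound: deg f ≤ 3.
Solving with deg f ≤ 3: f(k) = k*(4*k**2 - k + 1)/12.
R(k) = B(k−1)·f(k)/C(k) = k*(4*k**2 - k + 1)/(2*(6*k**2 + 5*k + 2)); s_k = R·t_k = k*(-4*k**2 + k - 1).
s_(k+1) − s_k = -12*k**2 - 10*k - 4 = t_k.

s_k = k*(-4*k**2 + k - 1)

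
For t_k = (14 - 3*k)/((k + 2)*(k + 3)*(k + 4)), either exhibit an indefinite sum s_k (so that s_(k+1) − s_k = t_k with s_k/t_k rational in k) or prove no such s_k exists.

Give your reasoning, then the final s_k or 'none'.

Ratio r(k) = (k + 2)*(3*k - 11)/((k + 5)*(3*k - 14)).
Normal form (A,B,C) = (k + 2, k + 5, k - 14/3).
f must satisfy (k + 2)·f(k+1) − (k + 4)·f(k) = k - 14/3.
d = 2 from the (1,1,1) case.
Coefficient equations give f(k) = -k*(2*k + 19)/9.
Get s_k = R·t_k = k*(2*k + 19)/(3*(k + 2)*(k + 3)) with R(k) = B(k−1)f(k)/C(k) = -k*(k + 4)*(2*k + 19)/(3*(3*k - 14)).
s_(k+1) − s_k = (14 - 3*k)/(k**3 + 9*k**2 + 26*k + 24) = t_k.

s_k = k*(2*k + 19)/(3*(k + 2)*(k + 3))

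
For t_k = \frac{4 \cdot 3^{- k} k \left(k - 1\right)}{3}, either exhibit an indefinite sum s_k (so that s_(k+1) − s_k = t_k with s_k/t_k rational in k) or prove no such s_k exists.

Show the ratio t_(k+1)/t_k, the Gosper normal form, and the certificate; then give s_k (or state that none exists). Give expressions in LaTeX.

s_k = - 3^{- k} \left(2 k^{2} + 1\right)

Ratio r(k) = (k + 1)/(3*(k - 1)).
Gosper form: A/B · C(k+1)/C(k) with A=1/3, B=1, C=k**2 - k.
Key eq: (1/3)·f(k+1) = (1)·f(k) + (k**2 - k).
deg f ≤ 2 (via 0,0,2).
Coefficient equations give f(k) = -3*(2*k**2 + 1)/4.
Certificate R = B(k−1)f/C = -3*(2*k**2 + 1)/(4*k*(k - 1)) gives s_k = -(2*k**2 + 1)/3**k.
Verify: 4*k*(k - 1)/(3*3**k) matches t_k.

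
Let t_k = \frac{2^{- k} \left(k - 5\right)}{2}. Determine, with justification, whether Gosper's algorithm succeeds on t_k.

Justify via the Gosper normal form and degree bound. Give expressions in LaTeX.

The ratio is (k - 4)/(2*(k - 5)).
Factor: A=1/2; B=1; C=k - 5.
Set up (1/2)·f(k+1) − (1)·f(k) − (k - 5) = 0.
Degrees (0,0,1) ⇒ d ≤ 1.
Solve for f: f(k) = -2*(k - 4) (degree 1 ≤ 1).
Certificate R = B(k−1)f/C = -2*(k - 4)/(k - 5) gives s_k = (4 - k)/2**k.
Verify: (k - 5)/(2*2**k) matches t_k.

Yes. s_k = 2^{- k} \left(4 - k\right).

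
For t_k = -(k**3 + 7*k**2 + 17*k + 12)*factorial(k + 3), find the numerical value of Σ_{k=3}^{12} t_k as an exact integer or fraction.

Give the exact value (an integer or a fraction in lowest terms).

Σ = -4079944028149200

The ratio is (k**4 + 14*k**3 + 74*k**2 + 173*k + 148)/(k**3 + 7*k**2 + 17*k + 12).
So A=k + 4 and B=1, with C=k**3 + 7*k**2 + 17*k + 12.
Need (k + 4)·f(k+1) − (1)·f(k) = k**3 + 7*k**2 + 17*k + 12.
d = 2 from the (1,0,3) case.
Match coefficients ⇒ f(k) = k*(k + 2).
Certificate R = B(k−1)f/C = k*(k + 2)/(k**3 + 7*k**2 + 17*k + 12) gives s_k = -k*(k + 2)*factorial(k + 3).
s_(k+1) − s_k = -(k**3 + 7*k**2 + 17*k + 12)*factorial(k + 3) = t_k.
Telescoping: Σ = s_(13) − s_(3) = -4079944028160000 − (-10800) = -4079944028149200.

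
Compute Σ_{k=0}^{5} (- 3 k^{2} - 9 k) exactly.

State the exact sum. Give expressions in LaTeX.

Compute t_(k+1)/t_k: get (k**2 + 5*k + 4)/(k*(k + 3)).
Normal form (A,B,C) = (1, 1, k**2 + 3*k).
f must satisfy (1)·f(k+1) − (1)·f(k) = k**2 + 3*k.
Bound: deg f ≤ 3.
Match coefficients ⇒ f(k) = k*(k - 1)*(k + 4)/3.
So s_k = (B(k−1)f/C)·t_k = ((k - 1)*(k + 4)/(3*(k + 3)))·t_k = k*(-k**2 - 3*k + 4).
Check: Δs_k = 3*k*(-k - 3). ✓
Sum = s_(6) − s_(0); s_(6) = -300, s_(0) = 0 ⇒ -300.

Σ = -300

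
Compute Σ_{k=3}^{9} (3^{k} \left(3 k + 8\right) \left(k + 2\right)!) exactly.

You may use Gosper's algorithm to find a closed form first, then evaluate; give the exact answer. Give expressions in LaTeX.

Σ = 28284565475160

Compute t_(k+1)/t_k: get 3*(k + 3)*(3*k + 11)/(3*k + 8).
Take A(k)=3*k + 9, B(k)=1, C(k)=k + 8/3.
Solve (3*k + 9)·f(k+1) − (1)·f(k) = k + 8/3.
Bound: deg f ≤ 0.
Match coefficients ⇒ f(k) = 1/3.
Certificate R = B(k−1)f/C = 1/(3*k + 8) gives s_k = 3**k*factorial(k + 2).
Δs = 3**k*(3*k + 8)*factorial(k + 2), as required.
Telescoping: Σ = s_(10) − s_(3) = 28284565478400 − (3240) = 28284565475160.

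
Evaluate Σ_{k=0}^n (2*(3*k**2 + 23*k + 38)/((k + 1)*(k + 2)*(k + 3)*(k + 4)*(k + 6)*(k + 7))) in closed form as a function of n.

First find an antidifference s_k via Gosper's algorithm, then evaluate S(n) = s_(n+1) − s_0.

r(k) = (k + 1)*(k + 6)*(23*k + 3*(k + 1)**2 + 61)/((k + 5)*(k + 8)*(3*k**2 + 23*k + 38)) after simplifying.
Take A(k)=k + 1, B(k)=k + 8, C(k)=k**3 + 38*k**2/3 + 51*k + 190/3.
Solve (k + 1)·f(k+1) − (k + 7)·f(k) = k**3 + 38*k**2/3 + 51*k + 190/3.
Bound: deg f ≤ 6.
Match coefficients ⇒ f(k) = k*(k + 2)*(k + 4)*(k + 5)*(k**2 + 10*k + 27)/54.
Get s_k = R·t_k = k*(k**2 + 10*k + 27)/(9*(k**3 + 10*k**2 + 27*k + 18)) with R(k) = B(k−1)f(k)/C(k) = k*(k + 2)*(k + 4)*(k + 7)*(k**2 + 10*k + 27)/(18*(3*k**2 + 23*k + 38)).
Check: Δs_k = 2*(3*k**2 + 23*k + 38)/(k**6 + 23*k**5 + 207*k**4 + 925*k**3 + 2144*k**2 + 2412*k + 1008). ✓
Σ_(k=0)^n t_k = s_(n+1) − s_(0) = ((n**3 + 13*n**2 + 50*n + 38)/(9*(n**3 + 13*n**2 + 50*n + 56))) − (0), i.e. (n**3 + 13*n**2 + 50*n + 38)/(9*(n**3 + 13*n**2 + 50*n + 56)).

S(n) = (n**3 + 13*n**2 + 50*n + 38)/(9*(n**3 + 13*n**2 + 50*n + 56))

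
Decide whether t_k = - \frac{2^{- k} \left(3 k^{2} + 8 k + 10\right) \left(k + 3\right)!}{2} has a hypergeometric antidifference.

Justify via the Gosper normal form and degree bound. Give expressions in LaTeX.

t_(k+1)/t_k = (k + 4)*(8*k + 3*(k + 1)**2 + 18)/(2*(3*k**2 + 8*k + 10)).
Take A(k)=k/2 + 2, B(k)=1, C(k)=k**2 + 8*k/3 + 10/3.
Set up (k/2 + 2)·f(k+1) − (1)·f(k) − (k**2 + 8*k/3 + 10/3) = 0.
Degrees (1,0,2) ⇒ d ≤ 1.
Coefficient equations give f(k) = 2*(3*k - 1)/3.
R(k) = B(k−1)·f(k)/C(k) = 2*(3*k - 1)/(3*k**2 + 8*k + 10); s_k = R·t_k = -(3*k - 1)*factorial(k + 3)/2**k.
Check: Δs_k = -(3*k**2 + 8*k + 10)*factorial(k + 3)/(2*2**k). ✓

Yes. s_k = - 2^{- k} \left(3 k - 1\right) \left(k + 3\right)!.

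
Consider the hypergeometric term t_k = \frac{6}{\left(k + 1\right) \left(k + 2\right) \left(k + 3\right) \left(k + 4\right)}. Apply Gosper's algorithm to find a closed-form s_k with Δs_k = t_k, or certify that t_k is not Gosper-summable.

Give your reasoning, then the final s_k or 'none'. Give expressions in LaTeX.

Ratio r(k) = (k + 1)/(k + 5).
Gosper form: A/B · C(k+1)/C(k) with A=k + 1, B=k + 5, C=1.
Need (k + 1)·f(k+1) − (k + 4)·f(k) = 1.
From deg A=1, deg B=1, deg C=0: d=3.
A polynomial solution: f(k) = k*(k**2 + 6*k + 11)/18.
Then R = B(k−1)f/C = k*(k + 4)*(k**2 + 6*k + 11)/18, so s_k = R(k)·t_k = k*(k**2 + 6*k + 11)/(3*(k + 1)*(k + 2)*(k + 3)).
Check: Δs_k = 6/(k**4 + 10*k**3 + 35*k**2 + 50*k + 24). ✓

s_k = \frac{k \left(k^{2} + 6 k + 11\right)}{3 \left(k + 1\right) \left(k + 2\right) \left(k + 3\right)}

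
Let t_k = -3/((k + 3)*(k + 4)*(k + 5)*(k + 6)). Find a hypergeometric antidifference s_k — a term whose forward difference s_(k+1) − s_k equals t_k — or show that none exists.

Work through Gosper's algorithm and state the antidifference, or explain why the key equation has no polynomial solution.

s_k = k*(-k**2 - 12*k - 47)/(60*(k + 3)*(k + 4)*(k + 5))

Step 1: r(k) = (k + 3)/(k + 7).
A = k + 3, B = k + 7, C = 1.
Set up (k + 3)·f(k+1) − (k + 6)·f(k) − (1) = 0.
From deg A=1, deg B=1, deg C=0: d=3.
Coefficient equations give f(k) = k*(k**2 + 12*k + 47)/180.
Certificate R = B(k−1)f/C = k*(k + 6)*(k**2 + 12*k + 47)/180 gives s_k = k*(-k**2 - 12*k - 47)/(60*(k + 3)*(k + 4)*(k + 5)).
s_(k+1) − s_k = -3/(k**4 + 18*k**3 + 119*k**2 + 342*k + 360) = t_k.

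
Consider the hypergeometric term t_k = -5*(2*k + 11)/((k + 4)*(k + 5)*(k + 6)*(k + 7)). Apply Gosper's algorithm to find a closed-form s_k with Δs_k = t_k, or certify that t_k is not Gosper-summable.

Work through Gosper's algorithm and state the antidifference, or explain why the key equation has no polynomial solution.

s_k = 5*k*(-k - 10)/(24*(k**2 + 10*k + 24))

Compute t_(k+1)/t_k: get (k + 4)*(2*k + 13)/((k + 8)*(2*k + 11)).
Factor: A=k + 4; B=k + 8; C=k + 11/2.
Need (k + 4)·f(k+1) − (k + 7)·f(k) = k + 11/2.
Degrees (1,1,1) ⇒ d ≤ 3.
Solving with deg f ≤ 3: f(k) = k*(k + 5)*(k + 10)/48.
Then R = B(k−1)f/C = k*(k + 5)*(k + 7)*(k + 10)/(24*(2*k + 11)), so s_k = R(k)·t_k = 5*k*(-k - 10)/(24*(k**2 + 10*k + 24)).
Δs = 5*(-2*k - 11)/(k**4 + 22*k**3 + 179*k**2 + 638*k + 840), as required.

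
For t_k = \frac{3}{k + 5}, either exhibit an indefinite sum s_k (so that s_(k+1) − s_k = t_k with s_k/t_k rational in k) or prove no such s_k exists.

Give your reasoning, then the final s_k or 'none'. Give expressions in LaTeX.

The ratio is (k + 5)/(k + 6).
Factor: A=k + 5; B=k + 6; C=1.
Set up (k + 5)·f(k+1) − (k + 5)·f(k) − (1) = 0.
Bound: deg f ≤ 0.
f = c0 ⇒ A·f(k+1) − B(k−1)·f(k) − C = -1. The system {-1 = 0} is inconsistent; no antidifference.

not Gosper-summable; s_k does not exist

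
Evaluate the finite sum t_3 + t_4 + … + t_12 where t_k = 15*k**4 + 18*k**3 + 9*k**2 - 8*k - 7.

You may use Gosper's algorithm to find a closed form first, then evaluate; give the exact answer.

Σ = 1024880

r(k) = (15*k**4 + 78*k**3 + 153*k**2 + 124*k + 27)/(15*k**4 + 18*k**3 + 9*k**2 - 8*k - 7) after simplifying.
Take A(k)=1, B(k)=1, C(k)=k**4 + 6*k**3/5 + 3*k**2/5 - 8*k/15 - 7/15.
Key eq: (1)·f(k+1) = (1)·f(k) + (k**4 + 6*k**3/5 + 3*k**2/5 - 8*k/15 - 7/15).
deg f ≤ 5 (via 0,0,4).
Solve for f: f(k) = k*(3*k**4 - 3*k**3 - k**2 - 4*k - 2)/15 (degree 5 ≤ 5).
Then R = B(k−1)f/C = k*(3*k**4 - 3*k**3 - k**2 - 4*k - 2)/(15*k**4 + 18*k**3 + 9*k**2 - 8*k - 7), so s_k = R(k)·t_k = k*(3*k**4 - 3*k**3 - k**2 - 4*k - 2).
Δs = 15*k**4 + 18*k**3 + 9*k**2 - 8*k - 7, as required.
Sum = s_(13) − s_(3); s_(13) = 1025297, s_(3) = 417 ⇒ 1024880.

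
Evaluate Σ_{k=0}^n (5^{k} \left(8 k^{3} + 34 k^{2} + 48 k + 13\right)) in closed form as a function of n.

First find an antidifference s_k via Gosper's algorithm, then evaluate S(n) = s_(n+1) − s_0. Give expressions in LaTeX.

The ratio is 5*(8*k**3 + 58*k**2 + 140*k + 103)/(8*k**3 + 34*k**2 + 48*k + 13).
Gosper form: A/B · C(k+1)/C(k) with A=5, B=1, C=k**3 + 17*k**2/4 + 6*k + 13/8.
Set up (5)·f(k+1) − (1)·f(k) − (k**3 + 17*k**2/4 + 6*k + 13/8) = 0.
deg f ≤ 3 (via 0,0,3).
Match coefficients ⇒ f(k) = (2*k**3 + k**2 + 2*k - 3)/8.
R(k) = B(k−1)·f(k)/C(k) = (2*k**3 + k**2 + 2*k - 3)/(8*k**3 + 34*k**2 + 48*k + 13); s_k = R·t_k = 5**k*(2*k**3 + k**2 + 2*k - 3).
Check: Δs_k = 5**k*(8*k**3 + 34*k**2 + 48*k + 13). ✓
Σ_(k=0)^n t_k = s_(n+1) − s_(0) = (5**(n + 1)*(2*n**3 + 7*n**2 + 10*n + 2)) − (-3), i.e. 10*5**n*n**3 + 35*5**n*n**2 + 50*5**n*n + 10*5**n + 3.

S(n) = 10 \cdot 5^{n} n^{3} + 35 \cdot 5^{n} n^{2} + 50 \cdot 5^{n} n + 10 \cdot 5^{n} + 3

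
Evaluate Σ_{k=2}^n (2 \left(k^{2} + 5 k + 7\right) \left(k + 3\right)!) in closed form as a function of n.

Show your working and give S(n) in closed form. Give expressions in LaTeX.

S(n) = 2 n \left(n + 4\right)! + 4 \left(n + 4\right)! - 720

t_(k+1)/t_k = (k + 4)*(5*k + (k + 1)**2 + 12)/(k**2 + 5*k + 7).
Factor: A=k + 4; B=1; C=k**2 + 5*k + 7.
Solve (k + 4)·f(k+1) − (1)·f(k) = k**2 + 5*k + 7.
Degrees (1,0,2) ⇒ d ≤ 1.
Coefficient equations give f(k) = k + 1.
Certificate R = B(k−1)f/C = (k + 1)/(k**2 + 5*k + 7) gives s_k = 2*(k + 1)*factorial(k + 3).
Δs = 2*(k**2 + 5*k + 7)*factorial(k + 3), as required.
s_(n+1) = 2*(n + 2)*factorial(n + 4) and s_(2) = 720, so S(n) = 2*n*factorial(n + 4) + 4*factorial(n + 4) - 720.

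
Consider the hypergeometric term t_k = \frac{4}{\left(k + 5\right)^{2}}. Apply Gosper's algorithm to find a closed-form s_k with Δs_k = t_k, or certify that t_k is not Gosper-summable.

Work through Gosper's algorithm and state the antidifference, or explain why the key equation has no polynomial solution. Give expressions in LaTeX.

none (Gosper's algorithm certifies no s_k)

Compute t_(k+1)/t_k: get (k + 5)**2/(k + 6)**2.
Take A(k)=k**2 + 10*k + 25, B(k)=k**2 + 12*k + 36, C(k)=1.
Need (k**2 + 10*k + 25)·f(k+1) − (k**2 + 10*k + 25)·f(k) = 1.
From deg A=2, deg B=2, deg C=0: d=0.
Write f(k) = c0. Then LHS − RHS = -1, requiring -1 = 0: contradictory. No certificate.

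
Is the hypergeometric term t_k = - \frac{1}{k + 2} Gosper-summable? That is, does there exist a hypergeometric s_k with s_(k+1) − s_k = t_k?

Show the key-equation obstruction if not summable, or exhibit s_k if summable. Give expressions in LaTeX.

t_(k+1)/t_k = (k + 2)/(k + 3).
Normal form (A,B,C) = (k + 2, k + 3, 1).
f must satisfy (k + 2)·f(k+1) − (k + 2)·f(k) = 1.
d = 0 from the (1,1,0) case.
f = c0 ⇒ A·f(k+1) − B(k−1)·f(k) − C = -1. The system {-1 = 0} is inconsistent; no antidifference.

No — t_k has no hypergeometric antidifference.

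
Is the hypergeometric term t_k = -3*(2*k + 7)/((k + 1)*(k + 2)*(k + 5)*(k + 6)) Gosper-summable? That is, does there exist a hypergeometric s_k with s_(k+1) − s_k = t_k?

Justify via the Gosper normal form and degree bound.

Compute t_(k+1)/t_k: get (k + 1)*(k + 5)*(2*k + 9)/((k + 3)*(k + 7)*(2*k + 7)).
Factor: A=k + 1; B=k + 7; C=k**3 + 21*k**2/2 + 73*k/2 + 42.
Need (k + 1)·f(k+1) − (k + 6)·f(k) = k**3 + 21*k**2/2 + 73*k/2 + 42.
Bound: deg f ≤ 5.
Coefficient equations give f(k) = k*(k + 2)*(k + 3)*(k + 4)*(k + 6)/10.
Certificate R = B(k−1)f/C = k*(k + 2)*(k + 6)**2/(5*(2*k + 7)) gives s_k = 3*k*(-k - 6)/(5*(k**2 + 6*k + 5)).
Check: Δs_k = 3*(-2*k - 7)/(k**4 + 14*k**3 + 65*k**2 + 112*k + 60). ✓

Yes. s_k = 3*k*(-k - 6)/(5*(k**2 + 6*k + 5)).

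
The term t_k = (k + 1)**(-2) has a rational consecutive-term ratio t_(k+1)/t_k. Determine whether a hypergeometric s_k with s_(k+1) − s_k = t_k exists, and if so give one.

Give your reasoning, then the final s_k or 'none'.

Ratio r(k) = (k + 1)**2/(k + 2)**2.
Gosper form: A/B · C(k+1)/C(k) with A=k**2 + 2*k + 1, B=k**2 + 4*k + 4, C=1.
Key eq: (k**2 + 2*k + 1)·f(k+1) = (k**2 + 2*k + 1)·f(k) + (1).
From deg A=2, deg B=2, deg C=0: d=0.
Put f(k) = c0: A·f(k+1) − B(k−1)·f(k) − C = -1; need -1 = 0 — inconsistent ⇒ no f, not summable.

not Gosper-summable; s_k does not exist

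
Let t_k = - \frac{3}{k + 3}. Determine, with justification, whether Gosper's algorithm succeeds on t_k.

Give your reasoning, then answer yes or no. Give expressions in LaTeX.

r(k) = (k + 3)/(k + 4) after simplifying.
Normal form (A,B,C) = (k + 3, k + 4, 1).
Solve (k + 3)·f(k+1) − (k + 3)·f(k) = 1.
Bound: deg f ≤ 0.
f = c0 ⇒ A·f(k+1) − B(k−1)·f(k) − C = -1. The system {-1 = 0} is inconsistent; no antidifference.

No — t_k has no hypergeometric antidifference.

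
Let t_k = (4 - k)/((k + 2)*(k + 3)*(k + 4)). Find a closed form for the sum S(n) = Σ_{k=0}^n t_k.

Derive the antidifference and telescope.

S(n) = (n**2 + 13*n + 12)/(6*(n**2 + 7*n + 12))

Ratio r(k) = (k - 3)*(k + 2)/((k - 4)*(k + 5)).
Take A(k)=k + 2, B(k)=k + 5, C(k)=k - 4.
f must satisfy (k + 2)·f(k+1) − (k + 4)·f(k) = k - 4.
deg f ≤ 2 (via 1,1,1).
A polynomial solution: f(k) = -k*(k + 11)/6.
So s_k = (B(k−1)f/C)·t_k = (-k*(k + 4)*(k + 11)/(6*(k - 4)))·t_k = k*(k + 11)/(6*(k + 2)*(k + 3)).
Verify: (4 - k)/(k**3 + 9*k**2 + 26*k + 24) matches t_k.
Σ_(k=0)^n t_k = s_(n+1) − s_(0) = ((n**2 + 13*n + 12)/(6*(n**2 + 7*n + 12))) − (0), i.e. (n**2 + 13*n + 12)/(6*(n**2 + 7*n + 12)).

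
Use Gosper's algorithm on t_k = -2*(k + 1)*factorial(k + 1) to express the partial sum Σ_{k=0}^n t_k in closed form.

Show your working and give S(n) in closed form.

Compute t_(k+1)/t_k: get (k + 2)**2/(k + 1).
Normal form (A,B,C) = (k + 2, 1, k + 1).
Set up (k + 2)·f(k+1) − (1)·f(k) − (k + 1) = 0.
deg f ≤ 0 (via 1,0,1).
Coefficient equations give f(k) = 1.
Get s_k = R·t_k = -2*factorial(k + 1) with R(k) = B(k−1)f(k)/C(k) = 1/(k + 1).
Δs = -2*(k + 1)*factorial(k + 1), as required.
Evaluate: s_(n+1) = -2*factorial(n + 2); subtract s_(0) = -2 ⇒ S(n) = 2 - 2*factorial(n + 2).

S(n) = 2 - 2*factorial(n + 2)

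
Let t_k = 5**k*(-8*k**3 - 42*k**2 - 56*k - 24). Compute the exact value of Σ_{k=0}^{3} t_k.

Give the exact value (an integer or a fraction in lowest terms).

Compute t_(k+1)/t_k: get 5*(4*k**3 + 33*k**2 + 82*k + 65)/(4*k**3 + 21*k**2 + 28*k + 12).
Factor: A=5; B=1; C=k**3 + 21*k**2/4 + 7*k + 3.
Need (5)·f(k+1) − (1)·f(k) = k**3 + 21*k**2/4 + 7*k + 3.
From deg A=0, deg B=0, deg C=3: d=3.
Solve for f: f(k) = (2*k**3 + 3*k**2 - k + 1)/8 (degree 3 ≤ 3).
Certificate R = B(k−1)f/C = (2*k**3 + 3*k**2 - k + 1)/(2*(4*k**3 + 21*k**2 + 28*k + 12)) gives s_k = 5**k*(-2*k**3 - 3*k**2 + k - 1).
s_(k+1) − s_k = 5**k*(-8*k**3 - 42*k**2 - 56*k - 24) = t_k.
Sum = s_(4) − s_(0); s_(4) = -108125, s_(0) = -1 ⇒ -108124.

Σ = -108124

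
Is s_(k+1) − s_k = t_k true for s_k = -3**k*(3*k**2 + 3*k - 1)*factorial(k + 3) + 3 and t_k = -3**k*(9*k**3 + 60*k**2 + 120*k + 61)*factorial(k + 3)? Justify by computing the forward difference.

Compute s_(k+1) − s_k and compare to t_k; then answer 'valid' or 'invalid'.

s_(k+1) = -3**(k + 1)*(3*k + 3*(k + 1)**2 + 2)*factorial(k + 4) + 3
s_(k+1) − s_k = -3**k*(9*k**3 + 60*k**2 + 120*k + 61)*factorial(k + 3)
(s_(k+1) − s_k) − t_k = 0

Valid — Δs_k = t_k.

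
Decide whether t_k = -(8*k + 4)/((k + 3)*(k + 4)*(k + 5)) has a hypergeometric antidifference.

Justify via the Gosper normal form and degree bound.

r(k) = (k + 3)*(2*k + 3)/((k + 6)*(2*k + 1)) after simplifying.
A = k + 3, B = k + 6, C = k + 1/2.
f must satisfy (k + 3)·f(k+1) − (k + 5)·f(k) = k + 1/2.
deg f ≤ 2 (via 1,1,1).
A polynomial solution: f(k) = k*(7*k + 1)/48.
So s_k = (B(k−1)f/C)·t_k = (k*(k + 5)*(7*k + 1)/(24*(2*k + 1)))·t_k = -k*(7*k + 1)/(6*(k + 3)*(k + 4)).
Verify: 4*(-2*k - 1)/(k**3 + 12*k**2 + 47*k + 60) matches t_k.

Yes. s_k = -k*(7*k + 1)/(6*(k + 3)*(k + 4)).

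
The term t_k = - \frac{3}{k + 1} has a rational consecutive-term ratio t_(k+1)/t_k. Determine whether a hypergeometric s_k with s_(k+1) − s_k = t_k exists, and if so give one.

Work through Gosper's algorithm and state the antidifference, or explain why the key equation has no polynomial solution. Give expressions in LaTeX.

t_(k+1)/t_k = (k + 1)/(k + 2).
Factor: A=k + 1; B=k + 2; C=1.
Key eq: (k + 1)·f(k+1) = (k + 1)·f(k) + (1).
d = 0 from the (1,1,0) case.
Put f(k) = c0: A·f(k+1) − B(k−1)·f(k) − C = -1; need -1 = 0 — inconsistent ⇒ no f, not summable.

none (Gosper's algorithm certifies no s_k)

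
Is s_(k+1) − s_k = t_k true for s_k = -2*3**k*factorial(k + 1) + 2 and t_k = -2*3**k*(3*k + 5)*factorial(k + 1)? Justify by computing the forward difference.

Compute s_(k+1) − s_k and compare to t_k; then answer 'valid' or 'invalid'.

s_(k+1) = -2*3**(k + 1)*factorial(k + 2) + 2
s_(k+1) − s_k = -2*3**k*(3*k + 5)*factorial(k + 1)
(s_(k+1) − s_k) − t_k = 0

valid (s_(k+1) − s_k reduces to t_k)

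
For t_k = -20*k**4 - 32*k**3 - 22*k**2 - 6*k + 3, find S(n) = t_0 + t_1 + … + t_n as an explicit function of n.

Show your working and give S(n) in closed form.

S(n) = -4*n**5 - 18*n**4 - 30*n**3 - 22*n**2 - 3*n + 3

The ratio is (20*k**4 + 112*k**3 + 238*k**2 + 226*k + 77)/(20*k**4 + 32*k**3 + 22*k**2 + 6*k - 3).
Gosper form: A/B · C(k+1)/C(k) with A=1, B=1, C=k**4 + 8*k**3/5 + 11*k**2/10 + 3*k/10 - 3/20.
Need (1)·f(k+1) − (1)·f(k) = k**4 + 8*k**3/5 + 11*k**2/10 + 3*k/10 - 3/20.
From deg A=0, deg B=0, deg C=4: d=5.
Coefficient equations give f(k) = k*(4*k**4 - 2*k**3 - 2*k**2 - 3)/20.
R(k) = B(k−1)·f(k)/C(k) = k*(4*k**4 - 2*k**3 - 2*k**2 - 3)/(20*k**4 + 32*k**3 + 22*k**2 + 6*k - 3); s_k = R·t_k = k*(-4*k**4 + 2*k**3 + 2*k**2 + 3).
s_(k+1) − s_k = -20*k**4 - 32*k**3 - 22*k**2 - 6*k + 3 = t_k.
Evaluate: s_(n+1) = -4*n**5 - 18*n**4 - 30*n**3 - 22*n**2 - 3*n + 3; subtract s_(0) = 0 ⇒ S(n) = -4*n**5 - 18*n**4 - 30*n**3 - 22*n**2 - 3*n + 3.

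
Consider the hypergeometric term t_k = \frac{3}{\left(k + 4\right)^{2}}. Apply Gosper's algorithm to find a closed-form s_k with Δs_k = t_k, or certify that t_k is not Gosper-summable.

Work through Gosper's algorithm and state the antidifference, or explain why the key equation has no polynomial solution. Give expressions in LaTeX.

Ratio r(k) = (k + 4)**2/(k + 5)**2.
Factor: A=k**2 + 8*k + 16; B=k**2 + 10*k + 25; C=1.
Need (k**2 + 8*k + 16)·f(k+1) − (k**2 + 8*k + 16)·f(k) = 1.
Bound: deg f ≤ 0.
Write f(k) = c0. Then LHS − RHS = -1, requiring -1 = 0: contradictory. No certificate.

none — t_k is not Gosper-summable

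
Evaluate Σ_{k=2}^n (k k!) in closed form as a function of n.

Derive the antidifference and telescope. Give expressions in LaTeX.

Ratio r(k) = (k + 1)**2/k.
A = k + 1, B = 1, C = k.
Set up (k + 1)·f(k+1) − (1)·f(k) − (k) = 0.
Degrees (1,0,1) ⇒ d ≤ 0.
Coefficient equations give f(k) = 1.
Certificate R = B(k−1)f/C = 1/k gives s_k = factorial(k).
s_(k+1) − s_k = k*factorial(k) = t_k.
Telescope: S(n) = s_(n+1) − s_(2) = factorial(n + 1) − (2) = n*factorial(n) + factorial(n) - 2.

S(n) = n n! + n! - 2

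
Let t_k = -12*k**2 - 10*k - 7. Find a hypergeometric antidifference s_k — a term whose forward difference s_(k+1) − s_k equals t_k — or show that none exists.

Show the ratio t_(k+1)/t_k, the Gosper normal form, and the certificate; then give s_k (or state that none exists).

Ratio r(k) = (12*k**2 + 34*k + 29)/(12*k**2 + 10*k + 7).
Normal form (A,B,C) = (1, 1, k**2 + 5*k/6 + 7/12).
Key eq: (1)·f(k+1) = (1)·f(k) + (k**2 + 5*k/6 + 7/12).
Bound: deg f ≤ 3.
A polynomial solution: f(k) = k*(4*k**2 - k + 4)/12.
R(k) = B(k−1)·f(k)/C(k) = k*(4*k**2 - k + 4)/(12*k**2 + 10*k + 7); s_k = R·t_k = k*(-4*k**2 + k - 4).
Δs = -12*k**2 - 10*k - 7, as required.

s_k = k*(-4*k**2 + k - 4)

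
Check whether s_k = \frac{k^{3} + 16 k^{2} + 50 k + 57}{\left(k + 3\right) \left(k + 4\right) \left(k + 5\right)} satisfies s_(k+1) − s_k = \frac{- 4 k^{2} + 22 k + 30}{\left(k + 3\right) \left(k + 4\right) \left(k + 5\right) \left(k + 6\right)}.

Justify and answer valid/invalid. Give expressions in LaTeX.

valid; difference matches t_k

s_(k+1) = (50*k + (k + 1)**3 + 16*(k + 1)**2 + 107)/((k + 4)*(k + 5)*(k + 6))
s_(k+1) − s_k = 2*(-2*k**2 + 11*k + 15)/(k**4 + 18*k**3 + 119*k**2 + 342*k + 360)
(s_(k+1) − s_k) − t_k = 0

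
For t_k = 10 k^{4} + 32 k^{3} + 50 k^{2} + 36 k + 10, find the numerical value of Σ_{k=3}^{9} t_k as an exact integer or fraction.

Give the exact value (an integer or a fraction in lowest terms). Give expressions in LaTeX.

r(k) = (5*k**4 + 36*k**3 + 103*k**2 + 136*k + 69)/(5*k**4 + 16*k**3 + 25*k**2 + 18*k + 5) after simplifying.
A = 1, B = 1, C = k**4 + 16*k**3/5 + 5*k**2 + 18*k/5 + 1.
Solve (1)·f(k+1) − (1)·f(k) = k**4 + 16*k**3/5 + 5*k**2 + 18*k/5 + 1.
Bound: deg f ≤ 5.
Coefficient equations give f(k) = k**2*(2*k**3 + 3*k**2 + 4*k + 1)/10.
Then R = B(k−1)f/C = k**2*(2*k**3 + 3*k**2 + 4*k + 1)/(2*(5*k**4 + 16*k**3 + 25*k**2 + 18*k + 5)), so s_k = R(k)·t_k = k**2*(2*k**3 + 3*k**2 + 4*k + 1).
Check: Δs_k = 10*k**4 + 32*k**3 + 50*k**2 + 36*k + 10. ✓
Telescoping: Σ = s_(10) − s_(3) = 234100 − (846) = 233254.

Σ = 233254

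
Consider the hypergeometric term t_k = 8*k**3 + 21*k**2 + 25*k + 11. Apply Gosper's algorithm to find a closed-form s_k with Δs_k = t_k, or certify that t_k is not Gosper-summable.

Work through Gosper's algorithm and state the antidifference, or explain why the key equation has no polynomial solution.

s_k = k*(2*k**3 + 3*k**2 + 4*k + 2)

r(k) = (8*k**3 + 45*k**2 + 91*k + 65)/(8*k**3 + 21*k**2 + 25*k + 11) after simplifying.
So A=1 and B=1, with C=k**3 + 21*k**2/8 + 25*k/8 + 11/8.
Set up (1)·f(k+1) − (1)·f(k) − (k**3 + 21*k**2/8 + 25*k/8 + 11/8) = 0.
d = 4 from the (0,0,3) case.
Match coefficients ⇒ f(k) = k*(2*k**3 + 3*k**2 + 4*k + 2)/8.
So s_k = (B(k−1)f/C)·t_k = (k*(2*k**3 + 3*k**2 + 4*k + 2)/(8*k**3 + 21*k**2 + 25*k + 11))·t_k = k*(2*k**3 + 3*k**2 + 4*k + 2).
s_(k+1) − s_k = 8*k**3 + 21*k**2 + 25*k + 11 = t_k.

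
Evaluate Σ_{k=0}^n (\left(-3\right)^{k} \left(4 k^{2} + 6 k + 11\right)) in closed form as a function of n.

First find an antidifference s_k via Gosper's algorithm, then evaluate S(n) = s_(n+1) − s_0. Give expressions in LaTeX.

S(n) = 3 \left(-3\right)^{n} n^{2} + 6 \left(-3\right)^{n} n + 9 \left(-3\right)^{n} + 2

Step 1: r(k) = 3*(-4*k**2 - 14*k - 21)/(4*k**2 + 6*k + 11).
Gosper form: A/B · C(k+1)/C(k) with A=-3, B=1, C=k**2 + 3*k/2 + 11/4.
f must satisfy (-3)·f(k+1) − (1)·f(k) = k**2 + 3*k/2 + 11/4.
d = 2 from the (0,0,2) case.
Coefficient equations give f(k) = -(k**2 + 2)/4.
Certificate R = B(k−1)f/C = -(k**2 + 2)/(4*k**2 + 6*k + 11) gives s_k = (-3)**k*(-k**2 - 2).
Δs = (-3)**k*(4*k**2 + 6*k + 11), as required.
Telescope: S(n) = s_(n+1) − s_(0) = 3*(-3)**n*(n**2 + 2*n + 3) − (-2) = 3*(-3)**n*n**2 + 6*(-3)**n*n + 9*(-3)**n + 2.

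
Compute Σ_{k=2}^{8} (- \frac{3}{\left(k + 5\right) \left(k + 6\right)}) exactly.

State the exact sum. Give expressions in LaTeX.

The ratio is (k + 5)/(k + 7).
Gosper form: A/B · C(k+1)/C(k) with A=k + 5, B=k + 7, C=1.
Solve (k + 5)·f(k+1) − (k + 6)·f(k) = 1.
Bound: deg f ≤ 1.
Solve for f: f(k) = k/5 (degree 1 ≤ 1).
Get s_k = R·t_k = -3*k/(5*k + 25) with R(k) = B(k−1)f(k)/C(k) = k*(k + 6)/5.
s_(k+1) − s_k = -3/(k**2 + 11*k + 30) = t_k.
Sum = s_(9) − s_(2); s_(9) = -27/70, s_(2) = -6/35 ⇒ -3/14.

Σ = -3/14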